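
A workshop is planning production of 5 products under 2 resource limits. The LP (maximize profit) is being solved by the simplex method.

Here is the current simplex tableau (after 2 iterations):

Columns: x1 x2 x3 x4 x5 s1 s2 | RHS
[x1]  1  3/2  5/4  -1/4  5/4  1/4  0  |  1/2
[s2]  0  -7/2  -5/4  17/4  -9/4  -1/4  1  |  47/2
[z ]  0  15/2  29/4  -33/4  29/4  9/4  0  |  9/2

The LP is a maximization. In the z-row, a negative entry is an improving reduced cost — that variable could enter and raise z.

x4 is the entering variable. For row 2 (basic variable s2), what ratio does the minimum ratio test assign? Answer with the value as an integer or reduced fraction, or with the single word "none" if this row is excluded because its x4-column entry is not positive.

94/17

Ratio = RHS / (x4 entry) = (47/2) / (17/4) = 94/17.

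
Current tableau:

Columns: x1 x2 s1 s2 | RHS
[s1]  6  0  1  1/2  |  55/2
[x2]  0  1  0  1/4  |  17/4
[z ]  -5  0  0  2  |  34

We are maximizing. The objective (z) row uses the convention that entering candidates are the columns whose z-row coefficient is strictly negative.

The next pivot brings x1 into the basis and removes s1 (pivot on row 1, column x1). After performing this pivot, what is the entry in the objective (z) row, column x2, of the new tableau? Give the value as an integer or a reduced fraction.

0

Pivot element is row 1, column x1: 6.
Normalize row 1: new (row 1, x2) = 0/6 = 0.
z-row ← z-row − (-5)·(new row 1): 0 − (-5)·0 = 0.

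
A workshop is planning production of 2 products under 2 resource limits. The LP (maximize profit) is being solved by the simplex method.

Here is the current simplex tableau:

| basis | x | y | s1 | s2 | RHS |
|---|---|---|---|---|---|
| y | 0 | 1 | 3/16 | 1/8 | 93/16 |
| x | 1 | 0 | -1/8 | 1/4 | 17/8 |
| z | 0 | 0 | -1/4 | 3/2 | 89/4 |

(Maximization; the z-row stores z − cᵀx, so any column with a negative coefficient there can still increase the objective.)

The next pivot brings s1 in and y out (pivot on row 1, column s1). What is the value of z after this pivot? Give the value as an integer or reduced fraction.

30

Minimum ratio for s1: (93/16)/(3/16) = 31.
z changes by −(z-row coeff of s1)·ratio = −(-1/4)·31 = 31/4.
New z = 89/4 + (31/4) = 30.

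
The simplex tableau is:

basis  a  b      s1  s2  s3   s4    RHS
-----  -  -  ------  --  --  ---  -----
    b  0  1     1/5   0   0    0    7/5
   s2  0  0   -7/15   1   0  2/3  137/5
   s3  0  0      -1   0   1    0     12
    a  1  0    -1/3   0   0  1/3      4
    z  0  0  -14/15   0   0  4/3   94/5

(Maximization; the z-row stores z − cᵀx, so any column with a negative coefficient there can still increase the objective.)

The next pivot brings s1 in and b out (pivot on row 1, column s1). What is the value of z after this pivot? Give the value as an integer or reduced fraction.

Minimum ratio for s1: (7/5)/(1/5) = 7.
z changes by −(z-row coeff of s1)·ratio = −(-14/15)·7 = 98/15.
New z = 94/5 + (98/15) = 76/3.

76/3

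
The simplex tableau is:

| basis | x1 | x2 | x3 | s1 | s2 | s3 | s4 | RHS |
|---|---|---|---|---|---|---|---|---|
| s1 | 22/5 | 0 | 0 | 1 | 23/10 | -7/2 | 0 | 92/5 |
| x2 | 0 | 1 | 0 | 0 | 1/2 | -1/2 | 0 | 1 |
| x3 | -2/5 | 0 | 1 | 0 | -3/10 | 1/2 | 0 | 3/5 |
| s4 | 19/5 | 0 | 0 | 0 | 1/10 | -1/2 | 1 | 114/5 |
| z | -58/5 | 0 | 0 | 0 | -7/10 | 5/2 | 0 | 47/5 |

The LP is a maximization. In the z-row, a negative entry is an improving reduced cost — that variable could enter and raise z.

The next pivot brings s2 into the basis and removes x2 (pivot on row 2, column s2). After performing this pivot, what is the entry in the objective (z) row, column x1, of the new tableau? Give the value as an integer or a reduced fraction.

Pivot element is row 2, column s2: 1/2.
Normalize row 2: new (row 2, x1) = 0/(1/2) = 0.
z-row ← z-row − (-7/10)·(new row 2): -58/5 − (-7/10)·0 = -58/5.

-58/5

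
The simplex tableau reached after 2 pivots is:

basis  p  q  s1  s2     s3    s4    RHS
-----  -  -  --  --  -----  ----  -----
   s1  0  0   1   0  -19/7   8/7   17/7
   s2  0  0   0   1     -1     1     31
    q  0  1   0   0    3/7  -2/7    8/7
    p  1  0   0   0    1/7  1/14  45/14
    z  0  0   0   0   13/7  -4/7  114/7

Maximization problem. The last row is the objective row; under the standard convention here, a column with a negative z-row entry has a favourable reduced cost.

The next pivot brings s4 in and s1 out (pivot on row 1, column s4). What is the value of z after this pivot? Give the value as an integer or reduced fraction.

Minimum ratio for s4: (17/7)/(8/7) = 17/8.
z changes by −(z-row coeff of s4)·ratio = −(-4/7)·(17/8) = 17/14.
New z = 114/7 + (17/14) = 35/2.

35/2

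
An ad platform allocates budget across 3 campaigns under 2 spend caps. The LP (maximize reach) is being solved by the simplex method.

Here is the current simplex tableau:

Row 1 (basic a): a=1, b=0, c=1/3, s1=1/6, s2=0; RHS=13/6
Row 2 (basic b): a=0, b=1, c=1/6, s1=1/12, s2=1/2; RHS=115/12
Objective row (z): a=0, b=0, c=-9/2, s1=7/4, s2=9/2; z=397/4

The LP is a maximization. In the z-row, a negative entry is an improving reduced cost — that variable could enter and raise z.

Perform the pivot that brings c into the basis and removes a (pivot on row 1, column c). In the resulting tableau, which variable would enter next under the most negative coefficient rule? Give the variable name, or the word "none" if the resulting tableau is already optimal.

Pivot element 1/3. New z-row = old z-row − (-9/2)·(row 1/(1/3)).
Updated z-row coefficients: a: 27/2, b: 0, c: 0, s1: 4, s2: 9/2.
No coefficient is strictly negative; the tableau after this pivot is optimal.

none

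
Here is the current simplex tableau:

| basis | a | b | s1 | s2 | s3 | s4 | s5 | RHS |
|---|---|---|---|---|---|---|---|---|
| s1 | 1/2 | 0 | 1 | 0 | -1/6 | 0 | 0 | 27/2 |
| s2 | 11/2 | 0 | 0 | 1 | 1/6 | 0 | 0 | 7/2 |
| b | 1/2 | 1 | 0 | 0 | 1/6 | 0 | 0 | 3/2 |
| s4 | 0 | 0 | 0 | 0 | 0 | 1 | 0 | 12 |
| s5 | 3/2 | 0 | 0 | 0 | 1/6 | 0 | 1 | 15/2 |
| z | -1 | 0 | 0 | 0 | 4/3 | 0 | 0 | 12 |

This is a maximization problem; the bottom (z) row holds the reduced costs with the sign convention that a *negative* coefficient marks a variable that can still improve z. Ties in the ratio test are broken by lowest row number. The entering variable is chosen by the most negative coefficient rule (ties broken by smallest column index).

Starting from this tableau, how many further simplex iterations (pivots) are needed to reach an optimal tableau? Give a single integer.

pivot: a in, s2 out → z = 139/11
No improving column remains; optimal.

1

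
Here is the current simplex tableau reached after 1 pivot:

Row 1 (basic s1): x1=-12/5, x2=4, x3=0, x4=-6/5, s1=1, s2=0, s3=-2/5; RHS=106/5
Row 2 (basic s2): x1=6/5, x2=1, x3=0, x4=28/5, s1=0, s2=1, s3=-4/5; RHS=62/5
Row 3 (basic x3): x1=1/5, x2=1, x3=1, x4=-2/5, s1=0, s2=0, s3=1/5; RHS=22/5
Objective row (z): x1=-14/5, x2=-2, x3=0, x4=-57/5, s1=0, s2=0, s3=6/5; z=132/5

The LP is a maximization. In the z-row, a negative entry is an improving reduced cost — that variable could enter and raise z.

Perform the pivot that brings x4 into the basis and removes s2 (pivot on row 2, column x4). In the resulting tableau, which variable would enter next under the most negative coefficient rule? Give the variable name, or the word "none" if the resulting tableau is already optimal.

s3

Pivot element 28/5. New z-row = old z-row − (-57/5)·(row 2/(28/5)).
Updated z-row coefficients: x1: -5/14, x2: 1/28, x3: 0, x4: 0, s1: 0, s2: 57/28, s3: -3/7.
The most negative is -3/7 in column s3, so s3 would enter next.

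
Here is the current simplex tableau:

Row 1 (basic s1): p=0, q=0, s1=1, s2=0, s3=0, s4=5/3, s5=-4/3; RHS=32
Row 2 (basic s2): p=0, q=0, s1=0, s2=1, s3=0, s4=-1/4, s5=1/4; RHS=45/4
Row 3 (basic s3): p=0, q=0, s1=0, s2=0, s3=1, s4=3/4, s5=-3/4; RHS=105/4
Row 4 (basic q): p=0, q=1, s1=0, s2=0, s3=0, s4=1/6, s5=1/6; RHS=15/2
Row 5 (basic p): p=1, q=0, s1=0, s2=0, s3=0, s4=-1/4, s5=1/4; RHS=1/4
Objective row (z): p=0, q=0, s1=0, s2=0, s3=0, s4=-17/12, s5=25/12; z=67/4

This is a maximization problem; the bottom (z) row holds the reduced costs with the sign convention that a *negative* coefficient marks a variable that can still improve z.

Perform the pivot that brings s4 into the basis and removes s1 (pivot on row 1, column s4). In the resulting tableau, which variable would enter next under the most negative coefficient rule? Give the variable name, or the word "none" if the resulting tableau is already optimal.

Pivot element 5/3. New z-row = old z-row − (-17/12)·(row 1/(5/3)).
Updated z-row coefficients: p: 0, q: 0, s1: 17/20, s2: 0, s3: 0, s4: 0, s5: 19/20.
No coefficient is strictly negative; the tableau after this pivot is optimal.

none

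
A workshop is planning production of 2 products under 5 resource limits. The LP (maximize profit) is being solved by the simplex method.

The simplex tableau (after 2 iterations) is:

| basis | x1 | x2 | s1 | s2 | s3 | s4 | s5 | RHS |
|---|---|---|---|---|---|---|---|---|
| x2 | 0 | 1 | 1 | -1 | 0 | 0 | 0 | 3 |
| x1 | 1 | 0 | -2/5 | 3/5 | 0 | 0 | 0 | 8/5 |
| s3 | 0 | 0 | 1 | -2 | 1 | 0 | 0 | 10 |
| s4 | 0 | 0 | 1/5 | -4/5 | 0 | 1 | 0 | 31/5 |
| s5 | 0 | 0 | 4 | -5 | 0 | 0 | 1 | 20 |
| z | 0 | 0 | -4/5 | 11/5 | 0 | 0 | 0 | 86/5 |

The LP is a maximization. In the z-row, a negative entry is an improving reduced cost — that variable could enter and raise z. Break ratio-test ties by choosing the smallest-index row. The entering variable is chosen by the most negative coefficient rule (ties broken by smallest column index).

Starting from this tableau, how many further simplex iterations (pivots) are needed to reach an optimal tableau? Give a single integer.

1

pivot: s1 in, x2 out → z = 98/5
No improving column remains; optimal.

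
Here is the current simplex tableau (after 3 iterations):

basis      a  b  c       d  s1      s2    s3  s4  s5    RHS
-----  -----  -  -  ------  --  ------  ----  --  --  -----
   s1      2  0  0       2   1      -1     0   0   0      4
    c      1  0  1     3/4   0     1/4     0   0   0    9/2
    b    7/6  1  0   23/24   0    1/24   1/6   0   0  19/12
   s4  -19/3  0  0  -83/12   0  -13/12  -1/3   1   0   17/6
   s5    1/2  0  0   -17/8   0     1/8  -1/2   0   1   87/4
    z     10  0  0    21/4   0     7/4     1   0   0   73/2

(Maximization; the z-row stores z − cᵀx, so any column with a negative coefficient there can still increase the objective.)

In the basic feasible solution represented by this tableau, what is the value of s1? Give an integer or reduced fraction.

s1 is basic (row 1); its value is the RHS of that row: 4.

4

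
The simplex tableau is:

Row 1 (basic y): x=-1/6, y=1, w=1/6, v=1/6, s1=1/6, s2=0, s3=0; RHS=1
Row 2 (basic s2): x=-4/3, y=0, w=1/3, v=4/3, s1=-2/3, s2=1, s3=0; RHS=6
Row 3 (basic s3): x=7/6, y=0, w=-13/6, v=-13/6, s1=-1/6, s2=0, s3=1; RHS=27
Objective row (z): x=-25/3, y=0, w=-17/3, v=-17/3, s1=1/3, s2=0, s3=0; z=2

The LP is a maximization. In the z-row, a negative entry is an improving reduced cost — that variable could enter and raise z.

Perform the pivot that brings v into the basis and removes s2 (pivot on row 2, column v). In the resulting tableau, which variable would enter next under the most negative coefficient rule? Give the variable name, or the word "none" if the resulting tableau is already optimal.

Pivot element 4/3. New z-row = old z-row − (-17/3)·(row 2/(4/3)).
Updated z-row coefficients: x: -14, y: 0, w: -17/4, v: 0, s1: -5/2, s2: 17/4, s3: 0.
The most negative is -14 in column x, so x would enter next.

x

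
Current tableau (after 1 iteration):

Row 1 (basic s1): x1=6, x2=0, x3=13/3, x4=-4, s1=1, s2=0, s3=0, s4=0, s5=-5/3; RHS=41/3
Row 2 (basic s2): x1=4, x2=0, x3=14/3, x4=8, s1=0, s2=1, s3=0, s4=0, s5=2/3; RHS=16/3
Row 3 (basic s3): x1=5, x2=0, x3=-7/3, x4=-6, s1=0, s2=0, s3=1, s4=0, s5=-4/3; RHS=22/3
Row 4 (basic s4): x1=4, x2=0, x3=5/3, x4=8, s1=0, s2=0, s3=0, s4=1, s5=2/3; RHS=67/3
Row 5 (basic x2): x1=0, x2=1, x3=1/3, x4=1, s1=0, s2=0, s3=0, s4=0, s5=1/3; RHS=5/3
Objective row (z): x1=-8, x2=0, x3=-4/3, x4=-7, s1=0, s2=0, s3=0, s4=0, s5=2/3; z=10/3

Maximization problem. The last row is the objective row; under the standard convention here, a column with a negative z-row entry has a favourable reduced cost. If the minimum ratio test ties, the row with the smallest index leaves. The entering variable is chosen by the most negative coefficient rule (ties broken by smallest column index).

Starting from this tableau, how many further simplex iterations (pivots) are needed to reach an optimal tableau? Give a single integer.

1

pivot: x1 in, s2 out → z = 14
No improving column remains; optimal.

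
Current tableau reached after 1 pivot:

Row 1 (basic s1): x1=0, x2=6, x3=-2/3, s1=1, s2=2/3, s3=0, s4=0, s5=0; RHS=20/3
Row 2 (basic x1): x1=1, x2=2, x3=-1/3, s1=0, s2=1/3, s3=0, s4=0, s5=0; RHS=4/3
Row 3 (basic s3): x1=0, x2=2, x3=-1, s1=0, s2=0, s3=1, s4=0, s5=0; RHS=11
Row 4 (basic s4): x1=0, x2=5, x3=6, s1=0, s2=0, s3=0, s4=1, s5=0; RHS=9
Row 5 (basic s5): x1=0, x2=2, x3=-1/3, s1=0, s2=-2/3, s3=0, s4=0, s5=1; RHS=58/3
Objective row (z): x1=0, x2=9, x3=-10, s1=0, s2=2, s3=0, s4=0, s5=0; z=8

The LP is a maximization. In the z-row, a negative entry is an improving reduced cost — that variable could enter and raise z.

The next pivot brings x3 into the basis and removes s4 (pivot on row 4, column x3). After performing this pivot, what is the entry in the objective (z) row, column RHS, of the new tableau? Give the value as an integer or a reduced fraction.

23

Pivot element is row 4, column x3: 6.
Normalize row 4: new (row 4, RHS) = 9/6 = 3/2.
z-row ← z-row − (-10)·(new row 4): 8 − (-10)·(3/2) = 23.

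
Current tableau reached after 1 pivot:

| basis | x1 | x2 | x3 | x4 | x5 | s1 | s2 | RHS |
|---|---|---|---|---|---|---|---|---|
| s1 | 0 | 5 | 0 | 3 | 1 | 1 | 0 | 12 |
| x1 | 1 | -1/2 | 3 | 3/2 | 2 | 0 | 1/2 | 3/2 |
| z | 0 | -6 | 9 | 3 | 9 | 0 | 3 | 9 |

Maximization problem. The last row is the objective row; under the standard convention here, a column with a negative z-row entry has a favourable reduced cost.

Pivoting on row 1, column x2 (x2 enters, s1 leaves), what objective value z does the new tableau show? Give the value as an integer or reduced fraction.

Minimum ratio for x2: 12/5 = 12/5.
z changes by −(z-row coeff of x2)·ratio = −(-6)·(12/5) = 72/5.
New z = 9 + (72/5) = 117/5.

117/5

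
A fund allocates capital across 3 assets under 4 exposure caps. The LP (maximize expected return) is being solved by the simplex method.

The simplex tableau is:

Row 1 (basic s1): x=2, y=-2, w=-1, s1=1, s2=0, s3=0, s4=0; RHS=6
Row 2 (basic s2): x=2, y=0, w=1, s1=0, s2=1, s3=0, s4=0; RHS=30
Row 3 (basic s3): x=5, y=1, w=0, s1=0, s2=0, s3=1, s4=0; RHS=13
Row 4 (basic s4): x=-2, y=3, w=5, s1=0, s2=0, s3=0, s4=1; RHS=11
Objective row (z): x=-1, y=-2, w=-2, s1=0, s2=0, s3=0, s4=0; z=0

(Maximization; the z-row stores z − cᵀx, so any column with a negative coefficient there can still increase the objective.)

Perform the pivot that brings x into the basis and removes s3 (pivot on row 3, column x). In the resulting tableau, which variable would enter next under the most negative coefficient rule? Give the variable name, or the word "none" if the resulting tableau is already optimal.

Pivot element 5. New z-row = old z-row − (-1)·(row 3/5).
Updated z-row coefficients: x: 0, y: -9/5, w: -2, s1: 0, s2: 0, s3: 1/5, s4: 0.
The most negative is -2 in column w, so w would enter next.

w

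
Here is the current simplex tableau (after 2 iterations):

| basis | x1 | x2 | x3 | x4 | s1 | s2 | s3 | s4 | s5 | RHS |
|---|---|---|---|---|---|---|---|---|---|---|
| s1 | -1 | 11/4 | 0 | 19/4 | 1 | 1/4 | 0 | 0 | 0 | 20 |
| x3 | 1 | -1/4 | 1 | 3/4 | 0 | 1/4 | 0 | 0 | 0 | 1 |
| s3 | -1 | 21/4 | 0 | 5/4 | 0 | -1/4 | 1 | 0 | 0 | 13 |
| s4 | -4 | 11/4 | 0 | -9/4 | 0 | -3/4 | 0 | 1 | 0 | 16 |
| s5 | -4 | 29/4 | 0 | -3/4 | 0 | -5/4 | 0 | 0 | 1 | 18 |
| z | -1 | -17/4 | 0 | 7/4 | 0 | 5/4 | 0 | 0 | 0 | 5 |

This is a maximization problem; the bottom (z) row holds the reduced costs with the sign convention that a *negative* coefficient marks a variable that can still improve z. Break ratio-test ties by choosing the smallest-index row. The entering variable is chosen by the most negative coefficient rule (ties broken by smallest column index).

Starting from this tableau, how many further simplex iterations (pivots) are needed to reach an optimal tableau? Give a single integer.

pivot: x2 in, s3 out → z = 326/21
pivot: x1 in, x3 out → z = 93/5
No improving column remains; optimal.

2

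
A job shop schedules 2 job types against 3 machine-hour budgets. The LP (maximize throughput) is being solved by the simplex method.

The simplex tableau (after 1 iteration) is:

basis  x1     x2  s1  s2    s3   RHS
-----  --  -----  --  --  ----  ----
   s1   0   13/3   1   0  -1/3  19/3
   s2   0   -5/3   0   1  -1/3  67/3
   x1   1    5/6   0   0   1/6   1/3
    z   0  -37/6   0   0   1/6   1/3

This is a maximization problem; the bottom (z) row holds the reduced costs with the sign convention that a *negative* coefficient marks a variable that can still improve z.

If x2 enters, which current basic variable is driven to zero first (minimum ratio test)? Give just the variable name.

x1

Ratios: row 1 (s1): (19/3)/(13/3) = 19/13; row 2 (s2): entry -5/3 ≤ 0, skip; row 3 (x1): (1/3)/(5/6) = 2/5.
Minimum ratio 2/5 is in the x1 row, so x1 leaves.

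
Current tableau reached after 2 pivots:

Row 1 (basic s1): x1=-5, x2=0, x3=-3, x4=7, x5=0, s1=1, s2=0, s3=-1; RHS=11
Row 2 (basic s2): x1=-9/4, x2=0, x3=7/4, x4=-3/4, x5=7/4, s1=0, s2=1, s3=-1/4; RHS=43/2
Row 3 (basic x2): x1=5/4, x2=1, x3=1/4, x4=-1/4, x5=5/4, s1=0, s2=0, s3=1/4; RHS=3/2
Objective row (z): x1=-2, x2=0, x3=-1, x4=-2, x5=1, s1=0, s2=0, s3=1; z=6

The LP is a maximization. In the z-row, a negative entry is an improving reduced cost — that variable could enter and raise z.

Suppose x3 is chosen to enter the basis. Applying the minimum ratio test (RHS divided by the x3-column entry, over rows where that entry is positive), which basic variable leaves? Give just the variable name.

Ratios: row 1 (s1): entry -3 ≤ 0, skip; row 2 (s2): (43/2)/(7/4) = 86/7; row 3 (x2): (3/2)/(1/4) = 6.
Minimum ratio 6 is in the x2 row, so x2 leaves.

x2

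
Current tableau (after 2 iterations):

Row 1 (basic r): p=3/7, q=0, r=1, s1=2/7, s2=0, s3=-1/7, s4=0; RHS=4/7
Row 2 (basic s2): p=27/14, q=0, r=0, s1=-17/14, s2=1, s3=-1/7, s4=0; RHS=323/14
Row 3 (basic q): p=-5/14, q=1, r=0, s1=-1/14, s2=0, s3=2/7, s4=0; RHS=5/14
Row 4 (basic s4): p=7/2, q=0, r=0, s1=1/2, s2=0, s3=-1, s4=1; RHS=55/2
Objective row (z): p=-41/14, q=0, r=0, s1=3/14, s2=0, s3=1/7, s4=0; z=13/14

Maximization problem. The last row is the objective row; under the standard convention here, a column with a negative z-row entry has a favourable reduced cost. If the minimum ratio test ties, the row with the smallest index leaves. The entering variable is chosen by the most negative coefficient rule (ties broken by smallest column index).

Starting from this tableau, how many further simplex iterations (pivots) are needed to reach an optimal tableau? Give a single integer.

pivot: p in, r out → z = 29/6
pivot: s3 in, q out → z = 9
No improving column remains; optimal.

2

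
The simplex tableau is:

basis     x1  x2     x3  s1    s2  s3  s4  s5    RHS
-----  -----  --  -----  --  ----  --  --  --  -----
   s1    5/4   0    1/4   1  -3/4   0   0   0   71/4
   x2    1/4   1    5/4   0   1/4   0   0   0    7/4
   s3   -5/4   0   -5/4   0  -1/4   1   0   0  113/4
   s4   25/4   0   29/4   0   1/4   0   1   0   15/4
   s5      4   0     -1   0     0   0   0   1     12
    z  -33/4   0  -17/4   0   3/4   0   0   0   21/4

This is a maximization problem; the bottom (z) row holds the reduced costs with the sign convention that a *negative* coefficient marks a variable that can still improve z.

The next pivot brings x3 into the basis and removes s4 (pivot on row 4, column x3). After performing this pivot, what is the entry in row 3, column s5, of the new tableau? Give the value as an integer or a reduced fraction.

Pivot element is row 4, column x3: 29/4.
Normalize row 4: new (row 4, s5) = 0/(29/4) = 0.
row 3 ← row 3 − (-5/4)·(new row 4): 0 − (-5/4)·0 = 0.

0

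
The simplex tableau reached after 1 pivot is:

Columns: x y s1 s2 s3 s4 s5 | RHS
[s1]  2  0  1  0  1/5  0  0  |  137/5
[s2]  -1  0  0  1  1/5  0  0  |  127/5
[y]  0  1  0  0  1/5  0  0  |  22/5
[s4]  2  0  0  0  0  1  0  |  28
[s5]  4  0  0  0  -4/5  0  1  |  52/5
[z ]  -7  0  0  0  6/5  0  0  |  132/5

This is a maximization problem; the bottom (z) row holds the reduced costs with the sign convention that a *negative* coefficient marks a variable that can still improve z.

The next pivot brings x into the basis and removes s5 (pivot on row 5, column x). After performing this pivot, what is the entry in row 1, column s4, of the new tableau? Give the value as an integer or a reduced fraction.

Pivot element is row 5, column x: 4.
Normalize row 5: new (row 5, s4) = 0/4 = 0.
row 1 ← row 1 − 2·(new row 5): 0 − 2·0 = 0.

0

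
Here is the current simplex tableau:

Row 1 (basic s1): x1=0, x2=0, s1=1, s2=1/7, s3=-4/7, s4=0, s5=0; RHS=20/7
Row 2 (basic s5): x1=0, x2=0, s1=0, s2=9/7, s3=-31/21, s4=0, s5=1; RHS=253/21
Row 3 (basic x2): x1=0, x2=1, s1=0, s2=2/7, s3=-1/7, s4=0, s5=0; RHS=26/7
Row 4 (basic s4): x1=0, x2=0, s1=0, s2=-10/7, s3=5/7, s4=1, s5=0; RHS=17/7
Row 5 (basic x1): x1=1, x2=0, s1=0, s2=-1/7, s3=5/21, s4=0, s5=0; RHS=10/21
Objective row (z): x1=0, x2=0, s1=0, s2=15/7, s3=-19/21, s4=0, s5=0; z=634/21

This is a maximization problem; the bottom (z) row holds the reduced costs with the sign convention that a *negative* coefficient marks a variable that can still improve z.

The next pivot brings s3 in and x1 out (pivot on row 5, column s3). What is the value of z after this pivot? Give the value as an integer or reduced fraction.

Minimum ratio for s3: (10/21)/(5/21) = 2.
z changes by −(z-row coeff of s3)·ratio = −(-19/21)·2 = 38/21.
New z = 634/21 + (38/21) = 32.

32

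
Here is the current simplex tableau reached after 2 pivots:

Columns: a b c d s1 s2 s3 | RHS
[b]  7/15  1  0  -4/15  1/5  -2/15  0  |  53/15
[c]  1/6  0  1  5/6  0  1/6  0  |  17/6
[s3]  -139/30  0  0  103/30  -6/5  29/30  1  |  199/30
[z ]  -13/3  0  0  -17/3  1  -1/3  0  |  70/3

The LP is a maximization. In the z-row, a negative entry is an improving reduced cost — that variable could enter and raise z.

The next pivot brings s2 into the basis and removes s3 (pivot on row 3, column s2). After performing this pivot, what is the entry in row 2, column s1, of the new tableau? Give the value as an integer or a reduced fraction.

Pivot element is row 3, column s2: 29/30.
Normalize row 3: new (row 3, s1) = (-6/5)/(29/30) = -36/29.
row 2 ← row 2 − (1/6)·(new row 3): 0 − (1/6)·(-36/29) = 6/29.

6/29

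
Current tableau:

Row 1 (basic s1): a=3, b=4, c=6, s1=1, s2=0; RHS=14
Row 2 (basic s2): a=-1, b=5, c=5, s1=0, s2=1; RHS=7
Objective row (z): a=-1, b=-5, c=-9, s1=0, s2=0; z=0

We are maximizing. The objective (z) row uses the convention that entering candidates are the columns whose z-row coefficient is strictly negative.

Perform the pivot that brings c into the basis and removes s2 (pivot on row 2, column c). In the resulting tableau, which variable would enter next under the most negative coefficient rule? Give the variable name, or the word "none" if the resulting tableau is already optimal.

Pivot element 5. New z-row = old z-row − (-9)·(row 2/5).
Updated z-row coefficients: a: -14/5, b: 4, c: 0, s1: 0, s2: 9/5.
The most negative is -14/5 in column a, so a would enter next.

a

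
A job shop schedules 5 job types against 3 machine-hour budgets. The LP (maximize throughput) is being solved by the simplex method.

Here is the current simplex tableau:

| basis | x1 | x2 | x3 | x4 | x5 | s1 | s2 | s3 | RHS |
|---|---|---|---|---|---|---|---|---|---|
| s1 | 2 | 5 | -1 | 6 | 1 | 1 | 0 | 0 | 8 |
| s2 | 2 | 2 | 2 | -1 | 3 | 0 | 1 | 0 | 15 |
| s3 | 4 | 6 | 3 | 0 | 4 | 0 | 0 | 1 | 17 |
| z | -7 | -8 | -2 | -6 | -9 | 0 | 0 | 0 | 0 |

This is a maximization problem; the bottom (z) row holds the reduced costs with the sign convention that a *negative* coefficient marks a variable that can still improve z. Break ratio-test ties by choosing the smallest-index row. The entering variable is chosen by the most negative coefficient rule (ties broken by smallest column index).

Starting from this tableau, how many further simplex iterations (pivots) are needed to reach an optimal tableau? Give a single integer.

2

pivot: x5 in, s3 out → z = 153/4
pivot: x4 in, s1 out → z = 42
No improving column remains; optimal.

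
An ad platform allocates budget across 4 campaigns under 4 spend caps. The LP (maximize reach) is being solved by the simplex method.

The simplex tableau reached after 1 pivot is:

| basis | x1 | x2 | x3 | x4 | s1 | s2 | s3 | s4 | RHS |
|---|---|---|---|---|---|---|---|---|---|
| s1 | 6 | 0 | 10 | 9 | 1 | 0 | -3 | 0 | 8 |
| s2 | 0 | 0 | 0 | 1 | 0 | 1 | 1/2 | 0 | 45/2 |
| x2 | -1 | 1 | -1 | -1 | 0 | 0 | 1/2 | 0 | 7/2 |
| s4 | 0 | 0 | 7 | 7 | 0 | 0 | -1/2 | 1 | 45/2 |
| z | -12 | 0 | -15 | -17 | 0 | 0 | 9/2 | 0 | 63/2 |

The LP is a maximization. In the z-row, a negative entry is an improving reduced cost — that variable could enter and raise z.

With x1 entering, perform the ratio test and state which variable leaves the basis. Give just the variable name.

Ratios: row 1 (s1): 8/6 = 4/3; row 2 (s2): entry 0 ≤ 0, skip; row 3 (x2): entry -1 ≤ 0, skip; row 4 (s4): entry 0 ≤ 0, skip.
Minimum ratio 4/3 is in the s1 row, so s1 leaves.

s1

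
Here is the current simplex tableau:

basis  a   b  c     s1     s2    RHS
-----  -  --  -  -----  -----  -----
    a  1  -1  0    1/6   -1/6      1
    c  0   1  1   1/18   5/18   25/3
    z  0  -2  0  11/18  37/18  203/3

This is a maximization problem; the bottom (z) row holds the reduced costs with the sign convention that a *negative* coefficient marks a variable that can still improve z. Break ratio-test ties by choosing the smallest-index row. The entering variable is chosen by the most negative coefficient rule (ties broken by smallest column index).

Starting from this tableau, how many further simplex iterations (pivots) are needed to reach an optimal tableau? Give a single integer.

1

pivot: b in, c out → z = 253/3
No improving column remains; optimal.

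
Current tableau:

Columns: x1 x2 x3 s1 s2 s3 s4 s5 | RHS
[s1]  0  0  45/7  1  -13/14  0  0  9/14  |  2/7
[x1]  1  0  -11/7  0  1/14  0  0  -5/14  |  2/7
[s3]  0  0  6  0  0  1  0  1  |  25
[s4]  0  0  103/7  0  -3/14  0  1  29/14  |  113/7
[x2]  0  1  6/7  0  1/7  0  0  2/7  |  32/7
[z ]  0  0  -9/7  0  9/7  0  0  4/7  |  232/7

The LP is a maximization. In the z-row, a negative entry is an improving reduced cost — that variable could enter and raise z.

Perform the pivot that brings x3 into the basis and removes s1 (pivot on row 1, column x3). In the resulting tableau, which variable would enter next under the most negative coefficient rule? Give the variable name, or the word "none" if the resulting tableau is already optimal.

none

Pivot element 45/7. New z-row = old z-row − (-9/7)·(row 1/(45/7)).
Updated z-row coefficients: x1: 0, x2: 0, x3: 0, s1: 1/5, s2: 11/10, s3: 0, s4: 0, s5: 7/10.
No coefficient is strictly negative; the tableau after this pivot is optimal.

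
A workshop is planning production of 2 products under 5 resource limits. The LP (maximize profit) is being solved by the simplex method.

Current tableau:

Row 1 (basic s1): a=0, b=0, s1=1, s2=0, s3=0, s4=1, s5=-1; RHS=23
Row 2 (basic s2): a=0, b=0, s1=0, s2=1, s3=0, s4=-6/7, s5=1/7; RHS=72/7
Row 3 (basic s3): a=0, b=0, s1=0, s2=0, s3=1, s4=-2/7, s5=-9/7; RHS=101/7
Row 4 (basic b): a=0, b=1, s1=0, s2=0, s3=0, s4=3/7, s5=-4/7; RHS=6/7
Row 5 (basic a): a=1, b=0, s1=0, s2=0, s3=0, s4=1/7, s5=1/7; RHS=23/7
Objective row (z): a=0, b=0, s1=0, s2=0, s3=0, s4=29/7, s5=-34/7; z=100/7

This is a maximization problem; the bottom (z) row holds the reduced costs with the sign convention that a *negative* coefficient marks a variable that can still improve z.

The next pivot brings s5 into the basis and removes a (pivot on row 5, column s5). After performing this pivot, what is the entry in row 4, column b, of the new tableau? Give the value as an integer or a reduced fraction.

Pivot element is row 5, column s5: 1/7.
Normalize row 5: new (row 5, b) = 0/(1/7) = 0.
row 4 ← row 4 − (-4/7)·(new row 5): 1 − (-4/7)·0 = 1.

1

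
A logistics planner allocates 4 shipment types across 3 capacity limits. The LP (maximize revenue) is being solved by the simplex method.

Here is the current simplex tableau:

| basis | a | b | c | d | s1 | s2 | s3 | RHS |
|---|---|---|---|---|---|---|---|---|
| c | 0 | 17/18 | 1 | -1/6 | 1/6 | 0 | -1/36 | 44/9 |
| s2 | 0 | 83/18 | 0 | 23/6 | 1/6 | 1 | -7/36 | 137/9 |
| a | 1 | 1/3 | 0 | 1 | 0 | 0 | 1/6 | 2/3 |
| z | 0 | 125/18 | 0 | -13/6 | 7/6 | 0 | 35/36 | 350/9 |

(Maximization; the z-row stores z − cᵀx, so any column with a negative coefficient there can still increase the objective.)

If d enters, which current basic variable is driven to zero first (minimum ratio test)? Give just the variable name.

a

Ratios: row 1 (c): entry -1/6 ≤ 0, skip; row 2 (s2): (137/9)/(23/6) = 274/69; row 3 (a): (2/3)/1 = 2/3.
Minimum ratio 2/3 is in the a row, so a leaves.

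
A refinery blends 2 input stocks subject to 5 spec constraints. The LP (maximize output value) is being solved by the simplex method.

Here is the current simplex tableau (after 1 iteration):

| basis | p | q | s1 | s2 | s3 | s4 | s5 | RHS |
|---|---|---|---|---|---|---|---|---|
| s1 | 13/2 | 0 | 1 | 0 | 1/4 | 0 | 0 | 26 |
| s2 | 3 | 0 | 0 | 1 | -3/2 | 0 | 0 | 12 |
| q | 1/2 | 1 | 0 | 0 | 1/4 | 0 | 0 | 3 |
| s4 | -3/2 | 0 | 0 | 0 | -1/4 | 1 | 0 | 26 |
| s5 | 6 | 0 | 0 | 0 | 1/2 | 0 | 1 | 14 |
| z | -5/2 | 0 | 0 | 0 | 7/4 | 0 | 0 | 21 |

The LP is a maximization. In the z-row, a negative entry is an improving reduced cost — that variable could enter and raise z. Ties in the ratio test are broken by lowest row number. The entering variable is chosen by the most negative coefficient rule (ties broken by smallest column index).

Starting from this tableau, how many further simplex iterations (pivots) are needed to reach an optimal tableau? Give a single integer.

pivot: p in, s5 out → z = 161/6
No improving column remains; optimal.

1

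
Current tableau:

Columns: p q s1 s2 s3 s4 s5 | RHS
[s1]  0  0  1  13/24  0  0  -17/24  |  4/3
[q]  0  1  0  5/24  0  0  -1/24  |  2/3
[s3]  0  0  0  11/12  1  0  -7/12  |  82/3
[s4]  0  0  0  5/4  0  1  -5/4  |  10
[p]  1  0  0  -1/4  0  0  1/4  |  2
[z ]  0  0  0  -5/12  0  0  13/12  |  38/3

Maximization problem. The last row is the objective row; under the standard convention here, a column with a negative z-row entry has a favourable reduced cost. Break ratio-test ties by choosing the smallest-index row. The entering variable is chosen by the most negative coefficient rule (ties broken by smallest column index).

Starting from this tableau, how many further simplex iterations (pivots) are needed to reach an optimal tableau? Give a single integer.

pivot: s2 in, s1 out → z = 178/13
No improving column remains; optimal.

1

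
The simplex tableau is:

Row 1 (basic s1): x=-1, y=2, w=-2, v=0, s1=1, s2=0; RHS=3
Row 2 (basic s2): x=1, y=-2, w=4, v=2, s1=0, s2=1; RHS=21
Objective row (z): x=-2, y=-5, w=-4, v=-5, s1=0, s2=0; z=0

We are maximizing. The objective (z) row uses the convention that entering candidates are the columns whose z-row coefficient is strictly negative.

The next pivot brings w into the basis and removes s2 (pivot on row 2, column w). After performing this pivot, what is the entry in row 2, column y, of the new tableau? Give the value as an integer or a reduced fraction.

Pivot element is row 2, column w: 4.
Normalize row 2: new (row 2, y) = (-2)/4 = -1/2.
Row 2 is the pivot row, so the entry is -1/2.

-1/2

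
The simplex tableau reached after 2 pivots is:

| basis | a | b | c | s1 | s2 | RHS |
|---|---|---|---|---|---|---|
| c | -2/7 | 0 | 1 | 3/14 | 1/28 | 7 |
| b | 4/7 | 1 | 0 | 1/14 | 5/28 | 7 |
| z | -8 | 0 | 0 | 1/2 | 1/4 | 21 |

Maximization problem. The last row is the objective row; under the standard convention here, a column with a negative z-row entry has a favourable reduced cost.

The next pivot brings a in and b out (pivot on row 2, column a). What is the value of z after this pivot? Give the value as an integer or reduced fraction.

119

Minimum ratio for a: 7/(4/7) = 49/4.
z changes by −(z-row coeff of a)·ratio = −(-8)·(49/4) = 98.
New z = 21 + 98 = 119.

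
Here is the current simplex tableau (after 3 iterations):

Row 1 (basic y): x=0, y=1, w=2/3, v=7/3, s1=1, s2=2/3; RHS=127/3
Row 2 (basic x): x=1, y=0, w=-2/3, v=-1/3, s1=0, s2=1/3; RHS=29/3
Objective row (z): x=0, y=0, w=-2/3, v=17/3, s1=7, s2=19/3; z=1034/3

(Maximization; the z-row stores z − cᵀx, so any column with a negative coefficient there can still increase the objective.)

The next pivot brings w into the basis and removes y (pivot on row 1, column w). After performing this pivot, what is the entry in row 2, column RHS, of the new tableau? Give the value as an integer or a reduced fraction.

52

Pivot element is row 1, column w: 2/3.
Normalize row 1: new (row 1, RHS) = (127/3)/(2/3) = 127/2.
row 2 ← row 2 − (-2/3)·(new row 1): 29/3 − (-2/3)·(127/2) = 52.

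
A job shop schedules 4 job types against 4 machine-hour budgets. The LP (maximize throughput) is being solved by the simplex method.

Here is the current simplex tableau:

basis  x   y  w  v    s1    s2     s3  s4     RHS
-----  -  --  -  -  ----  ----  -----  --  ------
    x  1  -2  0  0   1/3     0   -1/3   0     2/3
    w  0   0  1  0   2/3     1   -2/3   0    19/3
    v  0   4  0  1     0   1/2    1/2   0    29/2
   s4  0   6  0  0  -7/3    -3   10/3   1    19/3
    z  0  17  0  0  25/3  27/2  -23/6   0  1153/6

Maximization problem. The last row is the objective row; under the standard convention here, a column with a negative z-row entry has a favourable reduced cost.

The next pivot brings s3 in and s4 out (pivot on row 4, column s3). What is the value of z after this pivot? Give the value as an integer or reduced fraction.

3989/20

Minimum ratio for s3: (19/3)/(10/3) = 19/10.
z changes by −(z-row coeff of s3)·ratio = −(-23/6)·(19/10) = 437/60.
New z = 1153/6 + (437/60) = 3989/20.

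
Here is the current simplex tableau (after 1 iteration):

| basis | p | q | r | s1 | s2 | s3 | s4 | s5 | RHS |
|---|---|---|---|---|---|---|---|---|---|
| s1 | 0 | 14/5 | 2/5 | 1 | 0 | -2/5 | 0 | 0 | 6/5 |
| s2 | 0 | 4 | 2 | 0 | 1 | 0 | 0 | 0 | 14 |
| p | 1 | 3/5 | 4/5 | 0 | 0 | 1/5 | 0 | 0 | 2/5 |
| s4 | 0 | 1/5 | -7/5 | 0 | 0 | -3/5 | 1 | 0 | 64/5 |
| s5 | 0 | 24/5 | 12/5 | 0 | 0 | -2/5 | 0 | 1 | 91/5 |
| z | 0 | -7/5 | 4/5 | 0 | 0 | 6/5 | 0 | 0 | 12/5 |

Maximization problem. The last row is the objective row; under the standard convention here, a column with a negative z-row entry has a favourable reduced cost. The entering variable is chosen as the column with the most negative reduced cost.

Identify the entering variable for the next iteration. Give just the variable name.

q

Objective-row coefficients: p: 0, q: -7/5, r: 4/5, s1: 0, s2: 0, s3: 6/5, s4: 0, s5: 0.
The most negative is -7/5 in column q, so q enters.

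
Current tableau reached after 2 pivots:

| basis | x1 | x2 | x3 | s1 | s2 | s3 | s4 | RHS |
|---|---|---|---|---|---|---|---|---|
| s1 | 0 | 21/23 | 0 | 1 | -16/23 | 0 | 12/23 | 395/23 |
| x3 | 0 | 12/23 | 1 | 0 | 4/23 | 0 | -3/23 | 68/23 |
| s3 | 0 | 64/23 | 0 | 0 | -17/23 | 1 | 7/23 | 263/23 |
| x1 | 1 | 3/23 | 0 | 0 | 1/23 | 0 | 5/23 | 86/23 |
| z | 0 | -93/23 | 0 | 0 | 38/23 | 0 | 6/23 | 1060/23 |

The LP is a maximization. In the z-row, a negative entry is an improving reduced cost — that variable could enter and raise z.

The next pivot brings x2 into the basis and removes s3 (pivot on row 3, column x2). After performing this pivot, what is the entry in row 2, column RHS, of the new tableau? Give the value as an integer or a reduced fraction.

13/16

Pivot element is row 3, column x2: 64/23.
Normalize row 3: new (row 3, RHS) = (263/23)/(64/23) = 263/64.
row 2 ← row 2 − (12/23)·(new row 3): 68/23 − (12/23)·(263/64) = 13/16.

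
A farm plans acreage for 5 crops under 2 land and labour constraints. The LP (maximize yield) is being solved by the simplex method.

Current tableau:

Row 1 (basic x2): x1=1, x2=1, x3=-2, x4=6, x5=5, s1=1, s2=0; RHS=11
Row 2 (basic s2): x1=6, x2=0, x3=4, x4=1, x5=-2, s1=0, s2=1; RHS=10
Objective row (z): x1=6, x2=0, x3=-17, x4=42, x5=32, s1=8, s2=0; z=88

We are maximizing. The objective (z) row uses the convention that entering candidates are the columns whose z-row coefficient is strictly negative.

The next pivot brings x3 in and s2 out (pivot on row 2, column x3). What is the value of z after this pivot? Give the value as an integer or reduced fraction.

Minimum ratio for x3: 10/4 = 5/2.
z changes by −(z-row coeff of x3)·ratio = −(-17)·(5/2) = 85/2.
New z = 88 + (85/2) = 261/2.

261/2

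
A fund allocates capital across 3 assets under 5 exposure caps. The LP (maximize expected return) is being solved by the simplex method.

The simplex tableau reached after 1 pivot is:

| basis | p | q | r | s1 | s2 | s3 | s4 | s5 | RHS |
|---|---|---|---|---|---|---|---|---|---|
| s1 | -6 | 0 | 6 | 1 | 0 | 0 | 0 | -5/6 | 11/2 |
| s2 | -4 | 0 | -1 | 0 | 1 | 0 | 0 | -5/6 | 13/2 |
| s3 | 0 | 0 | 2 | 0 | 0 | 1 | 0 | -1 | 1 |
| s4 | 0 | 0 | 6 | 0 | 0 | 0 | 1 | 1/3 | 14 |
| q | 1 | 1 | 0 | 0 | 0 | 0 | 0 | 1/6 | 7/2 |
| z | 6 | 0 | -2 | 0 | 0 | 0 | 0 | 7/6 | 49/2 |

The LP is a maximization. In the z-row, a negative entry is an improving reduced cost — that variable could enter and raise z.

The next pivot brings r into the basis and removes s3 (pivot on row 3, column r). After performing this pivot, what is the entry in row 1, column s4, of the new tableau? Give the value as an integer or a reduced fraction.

Pivot element is row 3, column r: 2.
Normalize row 3: new (row 3, s4) = 0/2 = 0.
row 1 ← row 1 − 6·(new row 3): 0 − 6·0 = 0.

0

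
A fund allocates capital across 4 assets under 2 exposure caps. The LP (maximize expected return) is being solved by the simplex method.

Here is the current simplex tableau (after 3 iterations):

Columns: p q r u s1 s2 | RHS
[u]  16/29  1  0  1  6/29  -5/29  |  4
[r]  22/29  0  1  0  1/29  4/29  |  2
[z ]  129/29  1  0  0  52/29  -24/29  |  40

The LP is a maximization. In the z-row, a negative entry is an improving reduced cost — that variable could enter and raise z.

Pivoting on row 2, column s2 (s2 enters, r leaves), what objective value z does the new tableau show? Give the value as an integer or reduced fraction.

Minimum ratio for s2: 2/(4/29) = 29/2.
z changes by −(z-row coeff of s2)·ratio = −(-24/29)·(29/2) = 12.
New z = 40 + 12 = 52.

52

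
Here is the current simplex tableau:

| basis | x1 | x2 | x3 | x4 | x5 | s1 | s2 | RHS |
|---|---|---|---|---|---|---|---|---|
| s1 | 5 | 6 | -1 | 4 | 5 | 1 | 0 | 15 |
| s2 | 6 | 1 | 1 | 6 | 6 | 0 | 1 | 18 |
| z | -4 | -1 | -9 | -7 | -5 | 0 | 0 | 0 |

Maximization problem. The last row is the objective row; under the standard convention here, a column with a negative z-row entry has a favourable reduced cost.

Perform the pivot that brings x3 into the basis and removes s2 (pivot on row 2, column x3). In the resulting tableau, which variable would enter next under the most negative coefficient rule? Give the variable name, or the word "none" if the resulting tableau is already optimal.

none

Pivot element 1. New z-row = old z-row − (-9)·(row 2/1).
Updated z-row coefficients: x1: 50, x2: 8, x3: 0, x4: 47, x5: 49, s1: 0, s2: 9.
No coefficient is strictly negative; the tableau after this pivot is optimal.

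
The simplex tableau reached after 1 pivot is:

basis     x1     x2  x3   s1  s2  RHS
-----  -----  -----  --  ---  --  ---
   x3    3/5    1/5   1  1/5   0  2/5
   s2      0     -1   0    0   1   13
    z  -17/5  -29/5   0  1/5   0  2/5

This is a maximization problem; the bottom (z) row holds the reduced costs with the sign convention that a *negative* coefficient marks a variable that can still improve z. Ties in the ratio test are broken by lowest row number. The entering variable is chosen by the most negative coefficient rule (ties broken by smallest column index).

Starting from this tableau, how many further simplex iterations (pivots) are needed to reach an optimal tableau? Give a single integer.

1

pivot: x2 in, x3 out → z = 12
No improving column remains; optimal.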